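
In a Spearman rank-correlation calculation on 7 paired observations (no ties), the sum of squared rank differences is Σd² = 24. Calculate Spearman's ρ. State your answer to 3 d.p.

ρ = 1 − 6Σd² / [n(n²−1)] = 1 − 6×24 / (7×48)
  = 1 − 144/336 = 1 − 0.4286 ≈ 0.571

0.571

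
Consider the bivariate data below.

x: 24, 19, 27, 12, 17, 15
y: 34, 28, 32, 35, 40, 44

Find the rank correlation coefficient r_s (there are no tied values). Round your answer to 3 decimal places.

Rank x: 5, 4, 6, 1, 3, 2
Rank y: 3, 1, 2, 4, 5, 6
d = rank(x) − rank(y): 2, 3, 4, -3, -2, -4; Σd² = 58
ρ = 1 − 6Σd² / [n(n²−1)] = 1 − 6×58 / (6×35) = 1 − 348/210 ≈ -0.657

-0.657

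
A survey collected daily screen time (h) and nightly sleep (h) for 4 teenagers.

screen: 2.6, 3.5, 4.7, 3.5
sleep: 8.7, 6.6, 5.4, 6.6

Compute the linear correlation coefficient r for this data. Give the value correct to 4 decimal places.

-0.9579

n = 4, Σx = 14.3, Σy = 27.3, Σx² = 53.35, Σy² = 191.97, Σxy = 94.2
nΣxy − ΣxΣy = 376.8 − 390.39 = -13.59
nΣx² − (Σx)² = 213.4 − 204.49 = 8.91; nΣy² − (Σy)² = 767.88 − 745.29 = 22.59
r = -13.59 / √(8.91 × 22.59) = -13.59 / 14.1872 ≈ -0.9579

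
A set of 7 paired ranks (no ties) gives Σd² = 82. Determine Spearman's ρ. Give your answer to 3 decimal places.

-0.464

ρ = 1 − 6Σd² / [n(n²−1)] = 1 − 6×82 / (7×48)
  = 1 − 492/336 = 1 − 1.4643 ≈ -0.464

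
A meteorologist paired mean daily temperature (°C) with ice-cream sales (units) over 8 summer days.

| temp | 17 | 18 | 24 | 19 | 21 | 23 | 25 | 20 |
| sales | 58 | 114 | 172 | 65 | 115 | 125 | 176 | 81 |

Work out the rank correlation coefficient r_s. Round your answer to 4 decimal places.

0.9286

Rank temp: 1, 2, 7, 3, 5, 6, 8, 4
Rank sales: 1, 4, 7, 2, 5, 6, 8, 3
d = rank(temp) − rank(sales): 0, -2, 0, 1, 0, 0, 0, 1; Σd² = 6
ρ = 1 − 6Σd² / [n(n²−1)] = 1 − 6×6 / (8×63) = 1 − 36/504 ≈ 0.9286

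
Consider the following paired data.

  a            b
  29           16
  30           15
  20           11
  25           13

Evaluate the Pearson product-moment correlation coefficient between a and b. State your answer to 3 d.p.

n = 4, Σa = 104, Σb = 55, Σa² = 2766, Σb² = 771, Σab = 1459
nΣab − ΣaΣb = 5836 − 5720 = 116
nΣa² − (Σa)² = 11064 − 10816 = 248; nΣb² − (Σb)² = 3084 − 3025 = 59
r = 116 / √(248 × 59) = 116 / 120.9628 ≈ 0.959

0.959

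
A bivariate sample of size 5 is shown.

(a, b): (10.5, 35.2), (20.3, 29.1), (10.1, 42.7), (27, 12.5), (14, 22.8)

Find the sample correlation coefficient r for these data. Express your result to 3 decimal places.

-0.847

n = 5, Σa = 81.9, Σb = 142.3, Σa² = 1549.35, Σb² = 4585.23, Σab = 2048.3
nΣab − ΣaΣb = 10241.5 − 11654.37 = -1412.87
nΣa² − (Σa)² = 7746.75 − 6707.61 = 1039.14; nΣb² − (Σb)² = 22926.15 − 20249.29 = 2676.86
r = -1412.87 / √(1039.14 × 2676.86) = -1412.87 / 1667.8226 ≈ -0.847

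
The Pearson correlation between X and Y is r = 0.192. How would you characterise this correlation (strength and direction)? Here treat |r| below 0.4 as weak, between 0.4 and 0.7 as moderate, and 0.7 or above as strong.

weak positive

r = 0.192 > 0 so the relationship is positive.
|r| = 0.192, which falls in the weak range.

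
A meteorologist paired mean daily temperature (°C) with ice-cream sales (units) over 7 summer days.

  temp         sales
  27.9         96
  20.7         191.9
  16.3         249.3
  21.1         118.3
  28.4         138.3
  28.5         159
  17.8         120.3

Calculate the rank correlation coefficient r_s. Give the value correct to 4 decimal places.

Rank temp: 5, 3, 1, 4, 6, 7, 2
Rank sales: 1, 6, 7, 2, 4, 5, 3
d = rank(temp) − rank(sales): 4, -3, -6, 2, 2, 2, -1; Σd² = 74
ρ = 1 − 6Σd² / [n(n²−1)] = 1 − 6×74 / (7×48) = 1 − 444/336 ≈ -0.3214

-0.3214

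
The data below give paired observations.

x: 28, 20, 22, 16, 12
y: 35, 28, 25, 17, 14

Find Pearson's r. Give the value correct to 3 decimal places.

0.962

n = 5, Σx = 98, Σy = 119, Σx² = 2068, Σy² = 3119, Σxy = 2530
nΣxy − ΣxΣy = 12650 − 11662 = 988
nΣx² − (Σx)² = 10340 − 9604 = 736; nΣy² − (Σy)² = 15595 − 14161 = 1434
r = 988 / √(736 × 1434) = 988 / 1027.3383 ≈ 0.962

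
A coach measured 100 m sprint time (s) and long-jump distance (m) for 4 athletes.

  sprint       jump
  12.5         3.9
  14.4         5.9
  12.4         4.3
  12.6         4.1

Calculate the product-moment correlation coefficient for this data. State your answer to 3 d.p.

n = 4, Σx = 51.9, Σy = 18.2, Σx² = 676.13, Σy² = 85.32, Σxy = 238.69
nΣxy − ΣxΣy = 954.76 − 944.58 = 10.18
nΣx² − (Σx)² = 2704.52 − 2693.61 = 10.91; nΣy² − (Σy)² = 341.28 − 331.24 = 10.04
r = 10.18 / √(10.91 × 10.04) = 10.18 / 10.4660 ≈ 0.973

0.973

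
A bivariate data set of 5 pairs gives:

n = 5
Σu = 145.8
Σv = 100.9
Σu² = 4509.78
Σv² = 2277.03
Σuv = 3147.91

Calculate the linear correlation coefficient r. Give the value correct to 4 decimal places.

0.8246

r = (nΣuv − ΣuΣv) / √[(nΣu² − (Σu)²)(nΣv² − (Σv)²)]
Numerator: 5×3147.91 − 145.8×100.9 = 1028.33
Denominator: √[(22548.9 − 21257.64)(11385.15 − 10180.81)] = √[1291.26 × 1204.34] = 1247.0429
r = 1028.33 / 1247.0429 ≈ 0.8246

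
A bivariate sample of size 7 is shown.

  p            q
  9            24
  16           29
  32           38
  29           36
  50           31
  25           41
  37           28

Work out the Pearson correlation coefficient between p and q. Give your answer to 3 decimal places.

n = 7, Σp = 198, Σq = 227, Σp² = 6696, Σq² = 7583, Σpq = 6551
nΣpq − ΣpΣq = 45857 − 44946 = 911
nΣp² − (Σp)² = 46872 − 39204 = 7668; nΣq² − (Σq)² = 53081 − 51529 = 1552
r = 911 / √(7668 × 1552) = 911 / 3449.7443 ≈ 0.264

0.264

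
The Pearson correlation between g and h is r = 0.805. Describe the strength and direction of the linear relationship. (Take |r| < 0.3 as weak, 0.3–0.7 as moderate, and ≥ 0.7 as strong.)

strong positive

r = 0.805 > 0 so the relationship is positive.
|r| = 0.805, which falls in the strong range.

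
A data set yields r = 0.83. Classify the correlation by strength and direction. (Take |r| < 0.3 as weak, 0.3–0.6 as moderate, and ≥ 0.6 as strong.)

strong positive

r = 0.83 > 0 so the relationship is positive.
|r| = 0.83, which falls in the strong range.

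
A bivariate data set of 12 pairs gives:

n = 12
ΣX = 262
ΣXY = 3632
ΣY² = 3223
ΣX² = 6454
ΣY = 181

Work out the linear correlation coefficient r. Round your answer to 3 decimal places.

r = (nΣXY − ΣXΣY) / √[(nΣX² − (ΣX)²)(nΣY² − (ΣY)²)]
Numerator: 12×3632 − 262×181 = -3838
Denominator: √[(77448 − 68644)(38676 − 32761)] = √[8804 × 5915] = 7216.3467
r = -3838 / 7216.3467 ≈ -0.532

-0.532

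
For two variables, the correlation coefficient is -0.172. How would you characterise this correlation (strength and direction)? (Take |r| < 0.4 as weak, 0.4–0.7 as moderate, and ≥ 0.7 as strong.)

r = -0.172 < 0 so the relationship is negative.
|r| = 0.172, which falls in the weak range.

weak negative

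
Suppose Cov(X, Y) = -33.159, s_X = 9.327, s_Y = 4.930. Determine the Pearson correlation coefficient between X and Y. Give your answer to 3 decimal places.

r = Cov(X,Y) / (s_X · s_Y) = -33.159 / (9.327 × 4.930)
  = -33.159 / 45.9821 ≈ -0.721

-0.721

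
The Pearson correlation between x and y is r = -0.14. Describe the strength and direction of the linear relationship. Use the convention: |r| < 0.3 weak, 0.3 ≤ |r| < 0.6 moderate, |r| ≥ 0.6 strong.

r = -0.14 < 0 so the relationship is negative.
|r| = 0.14, which falls in the weak range.

weak negative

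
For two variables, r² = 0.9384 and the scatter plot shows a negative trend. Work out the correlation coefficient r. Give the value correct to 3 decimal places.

|r| = √0.9384 = 0.969
The association is negative, so r = −0.969.

-0.969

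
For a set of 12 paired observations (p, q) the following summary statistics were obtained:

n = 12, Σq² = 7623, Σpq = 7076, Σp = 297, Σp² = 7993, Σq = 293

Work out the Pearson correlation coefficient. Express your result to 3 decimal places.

-0.320

r = (nΣpq − ΣpΣq) / √[(nΣp² − (Σp)²)(nΣq² − (Σq)²)]
Numerator: 12×7076 − 297×293 = -2109
Denominator: √[(95916 − 88209)(91476 − 85849)] = √[7707 × 5627] = 6585.3845
r = -2109 / 6585.3845 ≈ -0.320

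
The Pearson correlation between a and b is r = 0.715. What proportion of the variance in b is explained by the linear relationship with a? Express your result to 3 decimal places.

0.511

r² = (0.715)² = 0.511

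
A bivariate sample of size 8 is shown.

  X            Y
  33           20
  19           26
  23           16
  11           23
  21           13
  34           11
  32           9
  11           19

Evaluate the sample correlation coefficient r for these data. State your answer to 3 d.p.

n = 8, ΣX = 184, ΣY = 137, ΣX² = 4842, ΣY² = 2593, ΣXY = 2919
nΣXY − ΣXΣY = 23352 − 25208 = -1856
nΣX² − (ΣX)² = 38736 − 33856 = 4880; nΣY² − (ΣY)² = 20744 − 18769 = 1975
r = -1856 / √(4880 × 1975) = -1856 / 3104.5128 ≈ -0.598

-0.598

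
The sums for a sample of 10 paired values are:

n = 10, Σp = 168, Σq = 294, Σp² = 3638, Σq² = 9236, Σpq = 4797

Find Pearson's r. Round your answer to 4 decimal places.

r = (nΣpq − ΣpΣq) / √[(nΣp² − (Σp)²)(nΣq² − (Σq)²)]
Numerator: 10×4797 − 168×294 = -1422
Denominator: √[(36380 − 28224)(92360 − 86436)] = √[8156 × 5924] = 6950.9815
r = -1422 / 6950.9815 ≈ -0.2046

-0.2046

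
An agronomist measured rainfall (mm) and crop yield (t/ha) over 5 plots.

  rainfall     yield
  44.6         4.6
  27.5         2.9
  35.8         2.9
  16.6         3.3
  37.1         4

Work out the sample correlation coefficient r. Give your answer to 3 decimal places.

n = 5, Σx = 161.6, Σy = 17.7, Σx² = 5679.02, Σy² = 64.87, Σxy = 591.91
nΣxy − ΣxΣy = 2959.55 − 2860.32 = 99.23
nΣx² − (Σx)² = 28395.1 − 26114.56 = 2280.54; nΣy² − (Σy)² = 324.35 − 313.29 = 11.06
r = 99.23 / √(2280.54 × 11.06) = 99.23 / 158.8168 ≈ 0.625

0.625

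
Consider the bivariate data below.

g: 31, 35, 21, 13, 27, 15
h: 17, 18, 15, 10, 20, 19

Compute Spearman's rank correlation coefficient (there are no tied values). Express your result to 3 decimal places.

0.371

Rank g: 5, 6, 3, 1, 4, 2
Rank h: 3, 4, 2, 1, 6, 5
d = rank(g) − rank(h): 2, 2, 1, 0, -2, -3; Σd² = 22
ρ = 1 − 6Σd² / [n(n²−1)] = 1 − 6×22 / (6×35) = 1 − 132/210 ≈ 0.371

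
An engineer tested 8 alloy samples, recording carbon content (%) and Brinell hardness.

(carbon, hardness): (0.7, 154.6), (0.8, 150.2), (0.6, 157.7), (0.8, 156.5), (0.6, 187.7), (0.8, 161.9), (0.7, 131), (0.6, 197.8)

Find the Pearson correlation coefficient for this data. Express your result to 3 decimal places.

-0.543

n = 8, Σx = 5.6, Σy = 1297.4, Σx² = 3.98, Σy² = 213551.48, Σxy = 900.72
nΣxy − ΣxΣy = 7205.76 − 7265.44 = -59.68
nΣx² − (Σx)² = 31.84 − 31.36 = 0.48; nΣy² − (Σy)² = 1708411.84 − 1683246.76 = 25165.08
r = -59.68 / √(0.48 × 25165.08) = -59.68 / 109.9056 ≈ -0.543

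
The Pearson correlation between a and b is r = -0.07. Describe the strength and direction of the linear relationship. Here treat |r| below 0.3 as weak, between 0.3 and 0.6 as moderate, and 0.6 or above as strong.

r = -0.07 < 0 so the relationship is negative.
|r| = 0.07, which falls in the weak range.

weak negative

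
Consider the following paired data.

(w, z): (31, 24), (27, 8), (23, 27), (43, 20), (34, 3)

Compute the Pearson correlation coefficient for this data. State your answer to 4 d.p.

n = 5, Σw = 158, Σz = 82, Σw² = 5224, Σz² = 1778, Σwz = 2543
nΣwz − ΣwΣz = 12715 − 12956 = -241
nΣw² − (Σw)² = 26120 − 24964 = 1156; nΣz² − (Σz)² = 8890 − 6724 = 2166
r = -241 / √(1156 × 2166) = -241 / 1582.3704 ≈ -0.1523

-0.1523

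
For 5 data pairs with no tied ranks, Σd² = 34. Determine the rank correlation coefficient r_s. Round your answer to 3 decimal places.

ρ = 1 − 6Σd² / [n(n²−1)] = 1 − 6×34 / (5×24)
  = 1 − 204/120 = 1 − 1.7000 ≈ -0.700

-0.700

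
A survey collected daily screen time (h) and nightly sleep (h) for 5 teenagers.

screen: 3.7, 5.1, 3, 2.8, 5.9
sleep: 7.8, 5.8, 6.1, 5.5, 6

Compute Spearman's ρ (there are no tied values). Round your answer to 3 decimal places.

Rank screen: 3, 4, 2, 1, 5
Rank sleep: 5, 2, 4, 1, 3
d = rank(screen) − rank(sleep): -2, 2, -2, 0, 2; Σd² = 16
ρ = 1 − 6Σd² / [n(n²−1)] = 1 − 6×16 / (5×24) = 1 − 96/120 ≈ 0.200

0.200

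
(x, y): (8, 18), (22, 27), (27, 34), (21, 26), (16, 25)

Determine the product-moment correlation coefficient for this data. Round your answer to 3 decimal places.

0.964

n = 5, Σx = 94, Σy = 130, Σx² = 1974, Σy² = 3510, Σxy = 2602
nΣxy − ΣxΣy = 13010 − 12220 = 790
nΣx² − (Σx)² = 9870 − 8836 = 1034; nΣy² − (Σy)² = 17550 − 16900 = 650
r = 790 / √(1034 × 650) = 790 / 819.8171 ≈ 0.964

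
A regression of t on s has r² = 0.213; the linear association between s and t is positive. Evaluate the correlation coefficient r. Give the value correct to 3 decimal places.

|r| = √0.213 = 0.462
The association is positive, so r = 0.462.

0.462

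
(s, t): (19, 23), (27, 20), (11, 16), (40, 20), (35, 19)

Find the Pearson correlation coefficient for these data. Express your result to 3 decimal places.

n = 5, Σs = 132, Σt = 98, Σs² = 4036, Σt² = 1946, Σst = 2618
nΣst − ΣsΣt = 13090 − 12936 = 154
nΣs² − (Σs)² = 20180 − 17424 = 2756; nΣt² − (Σt)² = 9730 − 9604 = 126
r = 154 / √(2756 × 126) = 154 / 589.2843 ≈ 0.261

0.261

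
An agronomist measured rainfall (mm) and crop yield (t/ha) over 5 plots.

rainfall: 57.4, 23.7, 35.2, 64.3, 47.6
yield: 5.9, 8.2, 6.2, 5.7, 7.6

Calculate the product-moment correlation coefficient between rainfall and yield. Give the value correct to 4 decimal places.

n = 5, Σx = 228.2, Σy = 33.6, Σx² = 11495.74, Σy² = 230.74, Σxy = 1479.51
nΣxy − ΣxΣy = 7397.55 − 7667.52 = -269.97
nΣx² − (Σx)² = 57478.7 − 52075.24 = 5403.46; nΣy² − (Σy)² = 1153.7 − 1128.96 = 24.74
r = -269.97 / √(5403.46 × 24.74) = -269.97 / 365.6249 ≈ -0.7384

-0.7384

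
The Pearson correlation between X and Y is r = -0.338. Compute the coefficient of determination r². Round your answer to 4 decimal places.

r² = (-0.338)² = 0.1142

0.1142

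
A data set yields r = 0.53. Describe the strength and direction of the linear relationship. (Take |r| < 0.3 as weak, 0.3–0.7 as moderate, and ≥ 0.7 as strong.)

moderate positive

r = 0.53 > 0 so the relationship is positive.
|r| = 0.53, which falls in the moderate range.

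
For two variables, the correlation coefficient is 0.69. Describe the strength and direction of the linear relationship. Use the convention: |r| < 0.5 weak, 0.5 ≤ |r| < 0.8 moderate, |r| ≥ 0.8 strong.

r = 0.69 > 0 so the relationship is positive.
|r| = 0.69, which falls in the moderate range.

moderate positive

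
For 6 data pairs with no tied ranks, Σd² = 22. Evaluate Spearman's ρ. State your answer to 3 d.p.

0.371

ρ = 1 − 6Σd² / [n(n²−1)] = 1 − 6×22 / (6×35)
  = 1 − 132/210 = 1 − 0.6286 ≈ 0.371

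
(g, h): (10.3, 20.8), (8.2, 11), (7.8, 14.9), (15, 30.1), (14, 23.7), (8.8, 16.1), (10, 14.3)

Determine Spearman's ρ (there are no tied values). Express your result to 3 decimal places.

0.821

Rank g: 5, 2, 1, 7, 6, 3, 4
Rank h: 5, 1, 3, 7, 6, 4, 2
d = rank(g) − rank(h): 0, 1, -2, 0, 0, -1, 2; Σd² = 10
ρ = 1 − 6Σd² / [n(n²−1)] = 1 − 6×10 / (7×48) = 1 − 60/336 ≈ 0.821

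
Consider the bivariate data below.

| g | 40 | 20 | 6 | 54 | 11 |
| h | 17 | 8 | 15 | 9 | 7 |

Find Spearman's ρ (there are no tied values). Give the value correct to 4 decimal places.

0.2000

Rank g: 4, 3, 1, 5, 2
Rank h: 5, 2, 4, 3, 1
d = rank(g) − rank(h): -1, 1, -3, 2, 1; Σd² = 16
ρ = 1 − 6Σd² / [n(n²−1)] = 1 − 6×16 / (5×24) = 1 − 96/120 ≈ 0.2000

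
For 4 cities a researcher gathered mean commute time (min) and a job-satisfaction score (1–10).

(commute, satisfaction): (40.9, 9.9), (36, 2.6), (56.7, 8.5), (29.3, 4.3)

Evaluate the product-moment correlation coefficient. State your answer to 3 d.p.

n = 4, Σx = 162.9, Σy = 25.3, Σx² = 7042.19, Σy² = 195.51, Σxy = 1106.45
nΣxy − ΣxΣy = 4425.8 − 4121.37 = 304.43
nΣx² − (Σx)² = 28168.76 − 26536.41 = 1632.35; nΣy² − (Σy)² = 782.04 − 640.09 = 141.95
r = 304.43 / √(1632.35 × 141.95) = 304.43 / 481.3648 ≈ 0.632

0.632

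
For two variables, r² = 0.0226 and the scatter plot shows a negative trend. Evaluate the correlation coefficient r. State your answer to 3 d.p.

|r| = √0.0226 = 0.150
The association is negative, so r = −0.150.

-0.150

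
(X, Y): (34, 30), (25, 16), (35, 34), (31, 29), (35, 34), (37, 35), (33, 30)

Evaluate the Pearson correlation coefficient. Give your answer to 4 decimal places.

n = 7, ΣX = 230, ΣY = 208, ΣX² = 7650, ΣY² = 6434, ΣXY = 6984
nΣXY − ΣXΣY = 48888 − 47840 = 1048
nΣX² − (ΣX)² = 53550 − 52900 = 650; nΣY² − (ΣY)² = 45038 − 43264 = 1774
r = 1048 / √(650 × 1774) = 1048 / 1073.8249 ≈ 0.9760

0.9760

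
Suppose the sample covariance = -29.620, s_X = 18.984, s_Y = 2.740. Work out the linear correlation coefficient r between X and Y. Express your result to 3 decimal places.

r = Cov(X,Y) / (s_X · s_Y) = -29.620 / (18.984 × 2.740)
  = -29.620 / 52.0162 ≈ -0.569

-0.569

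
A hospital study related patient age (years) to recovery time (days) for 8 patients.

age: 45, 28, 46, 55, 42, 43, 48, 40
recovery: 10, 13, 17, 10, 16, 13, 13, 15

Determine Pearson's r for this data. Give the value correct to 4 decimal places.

-0.2905

n = 8, Σx = 347, Σy = 107, Σx² = 15467, Σy² = 1477, Σxy = 4601
nΣxy − ΣxΣy = 36808 − 37129 = -321
nΣx² − (Σx)² = 123736 − 120409 = 3327; nΣy² − (Σy)² = 11816 − 11449 = 367
r = -321 / √(3327 × 367) = -321 / 1104.9928 ≈ -0.2905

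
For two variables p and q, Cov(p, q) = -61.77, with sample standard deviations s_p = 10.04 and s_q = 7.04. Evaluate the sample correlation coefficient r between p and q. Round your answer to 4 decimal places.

-0.8739

r = Cov(p,q) / (s_p · s_q) = -61.77 / (10.04 × 7.04)
  = -61.77 / 70.6816 ≈ -0.8739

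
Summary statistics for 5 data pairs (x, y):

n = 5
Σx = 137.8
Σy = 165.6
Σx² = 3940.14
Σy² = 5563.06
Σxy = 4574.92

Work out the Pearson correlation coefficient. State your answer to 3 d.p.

0.104

r = (nΣxy − ΣxΣy) / √[(nΣx² − (Σx)²)(nΣy² − (Σy)²)]
Numerator: 5×4574.92 − 137.8×165.6 = 54.92
Denominator: √[(19700.7 − 18988.84)(27815.3 − 27423.36)] = √[711.86 × 391.94] = 528.2106
r = 54.92 / 528.2106 ≈ 0.104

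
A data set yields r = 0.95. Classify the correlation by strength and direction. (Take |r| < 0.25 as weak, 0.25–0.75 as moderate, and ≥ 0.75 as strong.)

r = 0.95 > 0 so the relationship is positive.
|r| = 0.95, which falls in the strong range.

strong positive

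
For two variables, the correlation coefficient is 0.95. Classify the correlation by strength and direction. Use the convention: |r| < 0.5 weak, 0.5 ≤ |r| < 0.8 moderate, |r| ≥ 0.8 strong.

strong positive

r = 0.95 > 0 so the relationship is positive.
|r| = 0.95, which falls in the strong range.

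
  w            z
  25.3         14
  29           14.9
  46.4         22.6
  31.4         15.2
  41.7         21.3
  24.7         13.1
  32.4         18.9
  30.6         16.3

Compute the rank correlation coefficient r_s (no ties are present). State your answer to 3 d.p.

0.976

Rank w: 2, 3, 8, 5, 7, 1, 6, 4
Rank z: 2, 3, 8, 4, 7, 1, 6, 5
d = rank(w) − rank(z): 0, 0, 0, 1, 0, 0, 0, -1; Σd² = 2
ρ = 1 − 6Σd² / [n(n²−1)] = 1 − 6×2 / (8×63) = 1 − 12/504 ≈ 0.976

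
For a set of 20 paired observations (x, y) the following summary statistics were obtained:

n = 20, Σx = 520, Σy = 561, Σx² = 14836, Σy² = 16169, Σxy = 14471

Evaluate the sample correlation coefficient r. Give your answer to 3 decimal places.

-0.152

r = (nΣxy − ΣxΣy) / √[(nΣx² − (Σx)²)(nΣy² − (Σy)²)]
Numerator: 20×14471 − 520×561 = -2300
Denominator: √[(296720 − 270400)(323380 − 314721)] = √[26320 × 8659] = 15096.5188
r = -2300 / 15096.5188 ≈ -0.152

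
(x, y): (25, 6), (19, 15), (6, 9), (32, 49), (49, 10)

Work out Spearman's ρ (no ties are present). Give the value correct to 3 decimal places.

0.300

Rank x: 3, 2, 1, 4, 5
Rank y: 1, 4, 2, 5, 3
d = rank(x) − rank(y): 2, -2, -1, -1, 2; Σd² = 14
ρ = 1 − 6Σd² / [n(n²−1)] = 1 − 6×14 / (5×24) = 1 − 84/120 ≈ 0.300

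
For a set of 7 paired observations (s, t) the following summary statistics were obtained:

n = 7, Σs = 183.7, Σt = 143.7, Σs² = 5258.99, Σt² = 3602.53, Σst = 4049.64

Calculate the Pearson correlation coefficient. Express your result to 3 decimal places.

0.521

r = (nΣst − ΣsΣt) / √[(nΣs² − (Σs)²)(nΣt² − (Σt)²)]
Numerator: 7×4049.64 − 183.7×143.7 = 1949.79
Denominator: √[(36812.93 − 33745.69)(25217.71 − 20649.69)] = √[3067.24 × 4568.02] = 3743.1556
r = 1949.79 / 3743.1556 ≈ 0.521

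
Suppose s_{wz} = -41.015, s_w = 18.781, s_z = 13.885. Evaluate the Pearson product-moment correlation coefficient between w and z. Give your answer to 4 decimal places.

r = Cov(w,z) / (s_w · s_z) = -41.015 / (18.781 × 13.885)
  = -41.015 / 260.7742 ≈ -0.1573

-0.1573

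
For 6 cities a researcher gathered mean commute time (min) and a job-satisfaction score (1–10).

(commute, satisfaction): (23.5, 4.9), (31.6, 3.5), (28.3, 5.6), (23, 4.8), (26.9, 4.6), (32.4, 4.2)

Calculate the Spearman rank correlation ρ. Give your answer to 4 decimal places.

-0.5429

Rank commute: 2, 5, 4, 1, 3, 6
Rank satisfaction: 5, 1, 6, 4, 3, 2
d = rank(commute) − rank(satisfaction): -3, 4, -2, -3, 0, 4; Σd² = 54
ρ = 1 − 6Σd² / [n(n²−1)] = 1 − 6×54 / (6×35) = 1 − 324/210 ≈ -0.5429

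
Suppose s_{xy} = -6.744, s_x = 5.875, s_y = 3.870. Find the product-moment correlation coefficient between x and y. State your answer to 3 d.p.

-0.297

r = Cov(x,y) / (s_x · s_y) = -6.744 / (5.875 × 3.870)
  = -6.744 / 22.7363 ≈ -0.297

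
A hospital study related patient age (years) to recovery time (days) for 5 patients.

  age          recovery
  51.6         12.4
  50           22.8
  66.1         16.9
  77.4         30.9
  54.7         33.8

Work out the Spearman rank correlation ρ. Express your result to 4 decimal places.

Rank age: 2, 1, 4, 5, 3
Rank recovery: 1, 3, 2, 4, 5
d = rank(age) − rank(recovery): 1, -2, 2, 1, -2; Σd² = 14
ρ = 1 − 6Σd² / [n(n²−1)] = 1 − 6×14 / (5×24) = 1 − 84/120 ≈ 0.3000

0.3000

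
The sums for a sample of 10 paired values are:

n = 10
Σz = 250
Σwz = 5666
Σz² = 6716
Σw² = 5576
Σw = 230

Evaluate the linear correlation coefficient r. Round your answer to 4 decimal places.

r = (nΣwz − ΣwΣz) / √[(nΣw² − (Σw)²)(nΣz² − (Σz)²)]
Numerator: 10×5666 − 230×250 = -840
Denominator: √[(55760 − 52900)(67160 − 62500)] = √[2860 × 4660] = 3650.6986
r = -840 / 3650.6986 ≈ -0.2301

-0.2301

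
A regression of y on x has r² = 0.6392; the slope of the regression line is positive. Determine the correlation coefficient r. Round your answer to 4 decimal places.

0.7995

|r| = √0.6392 = 0.7995
The association is positive, so r = 0.7995.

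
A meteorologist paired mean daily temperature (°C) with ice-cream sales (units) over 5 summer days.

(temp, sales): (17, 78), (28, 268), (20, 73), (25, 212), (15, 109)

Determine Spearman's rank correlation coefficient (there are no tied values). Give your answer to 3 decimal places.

0.600

Rank temp: 2, 5, 3, 4, 1
Rank sales: 2, 5, 1, 4, 3
d = rank(temp) − rank(sales): 0, 0, 2, 0, -2; Σd² = 8
ρ = 1 − 6Σd² / [n(n²−1)] = 1 − 6×8 / (5×24) = 1 − 48/120 ≈ 0.600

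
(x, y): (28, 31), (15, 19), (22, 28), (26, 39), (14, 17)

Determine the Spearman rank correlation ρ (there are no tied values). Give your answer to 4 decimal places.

0.9000

Rank x: 5, 2, 3, 4, 1
Rank y: 4, 2, 3, 5, 1
d = rank(x) − rank(y): 1, 0, 0, -1, 0; Σd² = 2
ρ = 1 − 6Σd² / [n(n²−1)] = 1 − 6×2 / (5×24) = 1 − 12/120 ≈ 0.9000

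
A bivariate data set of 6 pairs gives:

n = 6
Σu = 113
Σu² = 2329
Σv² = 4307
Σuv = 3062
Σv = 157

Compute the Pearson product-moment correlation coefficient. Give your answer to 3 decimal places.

r = (nΣuv − ΣuΣv) / √[(nΣu² − (Σu)²)(nΣv² − (Σv)²)]
Numerator: 6×3062 − 113×157 = 631
Denominator: √[(13974 − 12769)(25842 − 24649)] = √[1205 × 1193] = 1198.9850
r = 631 / 1198.9850 ≈ 0.526

0.526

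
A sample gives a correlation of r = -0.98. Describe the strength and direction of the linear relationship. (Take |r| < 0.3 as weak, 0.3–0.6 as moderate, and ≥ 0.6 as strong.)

strong negative

r = -0.98 < 0 so the relationship is negative.
|r| = 0.98, which falls in the strong range.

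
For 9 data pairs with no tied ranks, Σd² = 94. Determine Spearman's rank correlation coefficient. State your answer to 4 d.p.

ρ = 1 − 6Σd² / [n(n²−1)] = 1 − 6×94 / (9×80)
  = 1 − 564/720 = 1 − 0.78333 ≈ 0.2167

0.2167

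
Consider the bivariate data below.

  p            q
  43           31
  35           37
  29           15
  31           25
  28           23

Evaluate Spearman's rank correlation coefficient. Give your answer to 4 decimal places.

Rank p: 5, 4, 2, 3, 1
Rank q: 4, 5, 1, 3, 2
d = rank(p) − rank(q): 1, -1, 1, 0, -1; Σd² = 4
ρ = 1 − 6Σd² / [n(n²−1)] = 1 − 6×4 / (5×24) = 1 − 24/120 ≈ 0.8000

0.8000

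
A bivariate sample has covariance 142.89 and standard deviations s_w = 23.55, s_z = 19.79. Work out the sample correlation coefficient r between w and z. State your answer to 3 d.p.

0.307

r = Cov(w,z) / (s_w · s_z) = 142.89 / (23.55 × 19.79)
  = 142.89 / 466.0545 ≈ 0.307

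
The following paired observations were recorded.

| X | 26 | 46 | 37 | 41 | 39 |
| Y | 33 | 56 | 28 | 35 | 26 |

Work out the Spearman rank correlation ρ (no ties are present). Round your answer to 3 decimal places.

0.600

Rank X: 1, 5, 2, 4, 3
Rank Y: 3, 5, 2, 4, 1
d = rank(X) − rank(Y): -2, 0, 0, 0, 2; Σd² = 8
ρ = 1 − 6Σd² / [n(n²−1)] = 1 − 6×8 / (5×24) = 1 − 48/120 ≈ 0.600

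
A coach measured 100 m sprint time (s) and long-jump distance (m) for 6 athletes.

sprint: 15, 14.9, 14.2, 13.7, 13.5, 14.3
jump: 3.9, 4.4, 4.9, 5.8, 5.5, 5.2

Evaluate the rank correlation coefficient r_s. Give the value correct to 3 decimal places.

-0.886

Rank sprint: 6, 5, 3, 2, 1, 4
Rank jump: 1, 2, 3, 6, 5, 4
d = rank(sprint) − rank(jump): 5, 3, 0, -4, -4, 0; Σd² = 66
ρ = 1 − 6Σd² / [n(n²−1)] = 1 − 6×66 / (6×35) = 1 − 396/210 ≈ -0.886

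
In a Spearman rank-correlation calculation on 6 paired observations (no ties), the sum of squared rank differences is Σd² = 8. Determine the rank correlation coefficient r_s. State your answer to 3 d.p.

ρ = 1 − 6Σd² / [n(n²−1)] = 1 − 6×8 / (6×35)
  = 1 − 48/210 = 1 − 0.2286 ≈ 0.771

0.771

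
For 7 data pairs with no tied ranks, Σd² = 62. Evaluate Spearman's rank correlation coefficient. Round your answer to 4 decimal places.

ρ = 1 − 6Σd² / [n(n²−1)] = 1 − 6×62 / (7×48)
  = 1 − 372/336 = 1 − 1.10714 ≈ -0.1071

-0.1071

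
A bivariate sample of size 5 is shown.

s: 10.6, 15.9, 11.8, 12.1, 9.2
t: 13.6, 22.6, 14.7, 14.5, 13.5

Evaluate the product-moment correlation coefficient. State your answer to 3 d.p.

n = 5, Σs = 59.6, Σt = 78.9, Σs² = 735.46, Σt² = 1304.31, Σst = 976.61
nΣst − ΣsΣt = 4883.05 − 4702.44 = 180.61
nΣs² − (Σs)² = 3677.3 − 3552.16 = 125.14; nΣt² − (Σt)² = 6521.55 − 6225.21 = 296.34
r = 180.61 / √(125.14 × 296.34) = 180.61 / 192.5720 ≈ 0.938

0.938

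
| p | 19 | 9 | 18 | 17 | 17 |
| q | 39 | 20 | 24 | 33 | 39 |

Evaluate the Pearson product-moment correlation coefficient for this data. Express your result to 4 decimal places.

n = 5, Σp = 80, Σq = 155, Σp² = 1344, Σq² = 5107, Σpq = 2577
nΣpq − ΣpΣq = 12885 − 12400 = 485
nΣp² − (Σp)² = 6720 − 6400 = 320; nΣq² − (Σq)² = 25535 − 24025 = 1510
r = 485 / √(320 × 1510) = 485 / 695.1259 ≈ 0.6977

0.6977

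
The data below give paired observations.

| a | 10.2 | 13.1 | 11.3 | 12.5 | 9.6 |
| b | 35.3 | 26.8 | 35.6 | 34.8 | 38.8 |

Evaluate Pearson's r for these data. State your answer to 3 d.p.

-0.820

n = 5, Σa = 56.7, Σb = 171.3, Σa² = 651.75, Σb² = 5948.17, Σab = 1920.9
nΣab − ΣaΣb = 9604.5 − 9712.71 = -108.21
nΣa² − (Σa)² = 3258.75 − 3214.89 = 43.86; nΣb² − (Σb)² = 29740.85 − 29343.69 = 397.16
r = -108.21 / √(43.86 × 397.16) = -108.21 / 131.9827 ≈ -0.820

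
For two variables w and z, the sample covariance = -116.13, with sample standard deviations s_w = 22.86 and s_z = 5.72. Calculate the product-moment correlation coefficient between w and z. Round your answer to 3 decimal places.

r = Cov(w,z) / (s_w · s_z) = -116.13 / (22.86 × 5.72)
  = -116.13 / 130.7592 ≈ -0.888

-0.888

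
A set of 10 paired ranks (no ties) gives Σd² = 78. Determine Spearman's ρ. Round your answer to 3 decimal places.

0.527

ρ = 1 − 6Σd² / [n(n²−1)] = 1 − 6×78 / (10×99)
  = 1 − 468/990 = 1 − 0.4727 ≈ 0.527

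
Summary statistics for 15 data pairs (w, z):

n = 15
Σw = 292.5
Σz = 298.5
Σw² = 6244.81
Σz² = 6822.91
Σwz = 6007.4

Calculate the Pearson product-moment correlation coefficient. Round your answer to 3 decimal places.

r = (nΣwz − ΣwΣz) / √[(nΣw² − (Σw)²)(nΣz² − (Σz)²)]
Numerator: 15×6007.4 − 292.5×298.5 = 2799.75
Denominator: √[(93672.15 − 85556.25)(102343.65 − 89102.25)] = √[8115.9 × 13241.4] = 10366.5750
r = 2799.75 / 10366.5750 ≈ 0.270

0.270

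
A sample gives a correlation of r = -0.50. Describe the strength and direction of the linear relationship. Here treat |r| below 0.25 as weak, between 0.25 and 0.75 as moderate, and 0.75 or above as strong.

r = -0.50 < 0 so the relationship is negative.
|r| = 0.50, which falls in the moderate range.

moderate negative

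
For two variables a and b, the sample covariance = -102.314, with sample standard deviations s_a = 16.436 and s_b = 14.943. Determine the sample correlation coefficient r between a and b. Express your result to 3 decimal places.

-0.417

r = Cov(a,b) / (s_a · s_b) = -102.314 / (16.436 × 14.943)
  = -102.314 / 245.6031 ≈ -0.417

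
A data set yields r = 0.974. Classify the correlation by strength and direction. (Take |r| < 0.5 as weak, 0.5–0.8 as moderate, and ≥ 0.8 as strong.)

strong positive

r = 0.974 > 0 so the relationship is positive.
|r| = 0.974, which falls in the strong range.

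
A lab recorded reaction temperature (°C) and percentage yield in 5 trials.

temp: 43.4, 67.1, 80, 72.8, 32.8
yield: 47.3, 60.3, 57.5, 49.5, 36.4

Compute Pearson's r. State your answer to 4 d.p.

n = 5, Σx = 296.1, Σy = 251, Σx² = 19161.65, Σy² = 12954.84, Σxy = 15496.47
nΣxy − ΣxΣy = 77482.35 − 74321.1 = 3161.25
nΣx² − (Σx)² = 95808.25 − 87675.21 = 8133.04; nΣy² − (Σy)² = 64774.2 − 63001 = 1773.2
r = 3161.25 / √(8133.04 × 1773.2) = 3161.25 / 3797.5659 ≈ 0.8324

0.8324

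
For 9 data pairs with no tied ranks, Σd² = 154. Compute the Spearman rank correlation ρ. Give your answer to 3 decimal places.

-0.283

ρ = 1 − 6Σd² / [n(n²−1)] = 1 − 6×154 / (9×80)
  = 1 − 924/720 = 1 − 1.2833 ≈ -0.283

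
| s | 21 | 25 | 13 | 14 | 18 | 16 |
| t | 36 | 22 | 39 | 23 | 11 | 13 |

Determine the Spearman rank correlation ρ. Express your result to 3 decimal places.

Rank s: 5, 6, 1, 2, 4, 3
Rank t: 5, 3, 6, 4, 1, 2
d = rank(s) − rank(t): 0, 3, -5, -2, 3, 1; Σd² = 48
ρ = 1 − 6Σd² / [n(n²−1)] = 1 − 6×48 / (6×35) = 1 − 288/210 ≈ -0.371

-0.371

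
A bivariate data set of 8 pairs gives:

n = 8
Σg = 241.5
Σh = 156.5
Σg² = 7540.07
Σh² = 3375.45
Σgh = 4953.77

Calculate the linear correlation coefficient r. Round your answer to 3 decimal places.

0.819

r = (nΣgh − ΣgΣh) / √[(nΣg² − (Σg)²)(nΣh² − (Σh)²)]
Numerator: 8×4953.77 − 241.5×156.5 = 1835.41
Denominator: √[(60320.56 − 58322.25)(27003.6 − 24492.25)] = √[1998.31 × 2511.35] = 2240.1910
r = 1835.41 / 2240.1910 ≈ 0.819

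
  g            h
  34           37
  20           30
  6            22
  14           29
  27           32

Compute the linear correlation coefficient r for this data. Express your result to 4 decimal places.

0.9697

n = 5, Σg = 101, Σh = 150, Σg² = 2517, Σh² = 4618, Σgh = 3260
nΣgh − ΣgΣh = 16300 − 15150 = 1150
nΣg² − (Σg)² = 12585 − 10201 = 2384; nΣh² − (Σh)² = 23090 − 22500 = 590
r = 1150 / √(2384 × 590) = 1150 / 1185.9848 ≈ 0.9697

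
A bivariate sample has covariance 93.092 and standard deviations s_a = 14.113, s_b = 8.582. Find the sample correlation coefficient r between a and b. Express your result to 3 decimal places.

0.769

r = Cov(a,b) / (s_a · s_b) = 93.092 / (14.113 × 8.582)
  = 93.092 / 121.1178 ≈ 0.769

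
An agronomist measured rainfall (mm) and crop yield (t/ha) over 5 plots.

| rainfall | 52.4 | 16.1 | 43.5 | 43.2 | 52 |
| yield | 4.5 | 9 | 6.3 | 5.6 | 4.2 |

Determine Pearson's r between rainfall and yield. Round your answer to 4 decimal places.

n = 5, Σx = 207.2, Σy = 29.6, Σx² = 9467.46, Σy² = 189.94, Σxy = 1115.07
nΣxy − ΣxΣy = 5575.35 − 6133.12 = -557.77
nΣx² − (Σx)² = 47337.3 − 42931.84 = 4405.46; nΣy² − (Σy)² = 949.7 − 876.16 = 73.54
r = -557.77 / √(4405.46 × 73.54) = -557.77 / 569.1902 ≈ -0.9799

-0.9799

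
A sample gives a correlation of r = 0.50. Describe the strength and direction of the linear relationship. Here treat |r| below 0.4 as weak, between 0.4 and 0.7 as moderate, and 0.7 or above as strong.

r = 0.50 > 0 so the relationship is positive.
|r| = 0.50, which falls in the moderate range.

moderate positive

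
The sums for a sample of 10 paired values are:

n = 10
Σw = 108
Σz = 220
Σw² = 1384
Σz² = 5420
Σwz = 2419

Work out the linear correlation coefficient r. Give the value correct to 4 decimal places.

r = (nΣwz − ΣwΣz) / √[(nΣw² − (Σw)²)(nΣz² − (Σz)²)]
Numerator: 10×2419 − 108×220 = 430
Denominator: √[(13840 − 11664)(54200 − 48400)] = √[2176 × 5800] = 3552.5765
r = 430 / 3552.5765 ≈ 0.1210

0.1210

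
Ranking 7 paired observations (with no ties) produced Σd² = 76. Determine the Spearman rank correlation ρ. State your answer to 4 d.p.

-0.3571

ρ = 1 − 6Σd² / [n(n²−1)] = 1 − 6×76 / (7×48)
  = 1 − 456/336 = 1 − 1.35714 ≈ -0.3571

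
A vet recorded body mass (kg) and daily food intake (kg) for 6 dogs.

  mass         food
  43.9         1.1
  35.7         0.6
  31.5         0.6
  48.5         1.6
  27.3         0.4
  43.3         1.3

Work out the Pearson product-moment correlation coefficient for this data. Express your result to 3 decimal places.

0.962

n = 6, Σx = 230.2, Σy = 5.6, Σx² = 9166.38, Σy² = 6.34, Σxy = 233.42
nΣxy − ΣxΣy = 1400.52 − 1289.12 = 111.4
nΣx² − (Σx)² = 54998.28 − 52992.04 = 2006.24; nΣy² − (Σy)² = 38.04 − 31.36 = 6.68
r = 111.4 / √(2006.24 × 6.68) = 111.4 / 115.7656 ≈ 0.962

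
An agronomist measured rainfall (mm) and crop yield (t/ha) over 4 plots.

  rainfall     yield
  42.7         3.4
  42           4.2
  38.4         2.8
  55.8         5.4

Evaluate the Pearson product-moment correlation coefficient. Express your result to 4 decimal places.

n = 4, Σx = 178.9, Σy = 15.8, Σx² = 8175.49, Σy² = 66.2, Σxy = 730.42
nΣxy − ΣxΣy = 2921.68 − 2826.62 = 95.06
nΣx² − (Σx)² = 32701.96 − 32005.21 = 696.75; nΣy² − (Σy)² = 264.8 − 249.64 = 15.16
r = 95.06 / √(696.75 × 15.16) = 95.06 / 102.7751 ≈ 0.9249

0.9249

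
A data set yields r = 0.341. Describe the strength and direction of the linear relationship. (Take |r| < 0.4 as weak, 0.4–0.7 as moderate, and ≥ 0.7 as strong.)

r = 0.341 > 0 so the relationship is positive.
|r| = 0.341, which falls in the weak range.

weak positive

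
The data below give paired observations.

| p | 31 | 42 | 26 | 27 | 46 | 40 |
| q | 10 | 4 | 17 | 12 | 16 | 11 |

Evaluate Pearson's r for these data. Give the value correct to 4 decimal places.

n = 6, Σp = 212, Σq = 70, Σp² = 7846, Σq² = 926, Σpq = 2420
nΣpq − ΣpΣq = 14520 − 14840 = -320
nΣp² − (Σp)² = 47076 − 44944 = 2132; nΣq² − (Σq)² = 5556 − 4900 = 656
r = -320 / √(2132 × 656) = -320 / 1182.6208 ≈ -0.2706

-0.2706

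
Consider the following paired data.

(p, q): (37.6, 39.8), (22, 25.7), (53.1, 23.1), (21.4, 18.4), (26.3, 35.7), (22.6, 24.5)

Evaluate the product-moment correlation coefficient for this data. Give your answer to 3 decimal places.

n = 6, Σp = 183, Σq = 167.2, Σp² = 6377.78, Σq² = 4991.44, Σpq = 5174.86
nΣpq − ΣpΣq = 31049.16 − 30597.6 = 451.56
nΣp² − (Σp)² = 38266.68 − 33489 = 4777.68; nΣq² − (Σq)² = 29948.64 − 27955.84 = 1992.8
r = 451.56 / √(4777.68 × 1992.8) = 451.56 / 3085.6054 ≈ 0.146

0.146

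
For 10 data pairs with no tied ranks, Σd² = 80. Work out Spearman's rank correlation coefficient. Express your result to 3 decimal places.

0.515

ρ = 1 − 6Σd² / [n(n²−1)] = 1 − 6×80 / (10×99)
  = 1 − 480/990 = 1 − 0.4848 ≈ 0.515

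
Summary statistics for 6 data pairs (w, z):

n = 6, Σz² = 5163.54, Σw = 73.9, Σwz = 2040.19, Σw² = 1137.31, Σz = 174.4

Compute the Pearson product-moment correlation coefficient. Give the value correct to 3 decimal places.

r = (nΣwz − ΣwΣz) / √[(nΣw² − (Σw)²)(nΣz² − (Σz)²)]
Numerator: 6×2040.19 − 73.9×174.4 = -647.02
Denominator: √[(6823.86 − 5461.21)(30981.24 − 30415.36)] = √[1362.65 × 565.88] = 878.1209
r = -647.02 / 878.1209 ≈ -0.737

-0.737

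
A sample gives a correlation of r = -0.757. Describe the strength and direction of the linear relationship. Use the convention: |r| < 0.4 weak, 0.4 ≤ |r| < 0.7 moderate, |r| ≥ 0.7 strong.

strong negative

r = -0.757 < 0 so the relationship is negative.
|r| = 0.757, which falls in the strong range.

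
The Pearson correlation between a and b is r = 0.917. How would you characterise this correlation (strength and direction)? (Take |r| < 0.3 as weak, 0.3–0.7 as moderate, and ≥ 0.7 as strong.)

r = 0.917 > 0 so the relationship is positive.
|r| = 0.917, which falls in the strong range.

strong positive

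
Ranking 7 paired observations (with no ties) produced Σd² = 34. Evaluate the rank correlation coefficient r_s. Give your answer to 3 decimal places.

0.393

ρ = 1 − 6Σd² / [n(n²−1)] = 1 − 6×34 / (7×48)
  = 1 − 204/336 = 1 − 0.6071 ≈ 0.393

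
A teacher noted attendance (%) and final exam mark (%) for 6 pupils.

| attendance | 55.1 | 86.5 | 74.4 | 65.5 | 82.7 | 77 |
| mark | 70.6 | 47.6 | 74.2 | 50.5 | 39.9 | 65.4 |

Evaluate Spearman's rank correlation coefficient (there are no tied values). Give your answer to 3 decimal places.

Rank attendance: 1, 6, 3, 2, 5, 4
Rank mark: 5, 2, 6, 3, 1, 4
d = rank(attendance) − rank(mark): -4, 4, -3, -1, 4, 0; Σd² = 58
ρ = 1 − 6Σd² / [n(n²−1)] = 1 − 6×58 / (6×35) = 1 − 348/210 ≈ -0.657

-0.657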